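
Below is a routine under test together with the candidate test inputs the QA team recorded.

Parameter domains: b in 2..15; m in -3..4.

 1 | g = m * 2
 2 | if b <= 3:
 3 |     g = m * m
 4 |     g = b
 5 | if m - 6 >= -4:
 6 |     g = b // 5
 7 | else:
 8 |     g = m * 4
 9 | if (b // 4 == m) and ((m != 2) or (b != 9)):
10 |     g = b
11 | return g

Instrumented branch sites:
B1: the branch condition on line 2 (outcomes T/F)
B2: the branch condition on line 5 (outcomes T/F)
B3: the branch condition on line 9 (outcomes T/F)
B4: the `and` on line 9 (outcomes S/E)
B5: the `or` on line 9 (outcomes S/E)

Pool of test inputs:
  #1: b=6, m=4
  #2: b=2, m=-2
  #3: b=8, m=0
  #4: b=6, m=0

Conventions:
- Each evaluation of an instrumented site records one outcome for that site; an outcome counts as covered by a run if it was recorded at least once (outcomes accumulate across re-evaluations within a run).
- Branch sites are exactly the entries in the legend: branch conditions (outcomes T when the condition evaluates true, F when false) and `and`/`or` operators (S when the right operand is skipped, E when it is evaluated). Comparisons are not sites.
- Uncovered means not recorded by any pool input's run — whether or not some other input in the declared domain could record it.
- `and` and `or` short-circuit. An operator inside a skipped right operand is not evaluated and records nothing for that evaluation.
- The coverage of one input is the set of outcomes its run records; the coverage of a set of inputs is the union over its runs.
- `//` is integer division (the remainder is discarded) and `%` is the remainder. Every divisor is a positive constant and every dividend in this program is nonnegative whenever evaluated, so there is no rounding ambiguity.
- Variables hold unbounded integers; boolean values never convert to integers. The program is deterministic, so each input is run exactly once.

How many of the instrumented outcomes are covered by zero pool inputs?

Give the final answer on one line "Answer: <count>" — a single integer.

run #1 (b=6, m=4) records B1=F, B2=T, B3=F, B4=S
run #2 (b=2, m=-2) records B1=T, B2=F, B3=F, B4=S
run #3 (b=8, m=0) records B1=F, B2=F, B3=F, B4=S
run #4 (b=6, m=0) records B1=F, B2=F, B3=F, B4=S
union over the pool: B1=T, B1=F, B2=T, B2=F, B3=F, B4=S
uncovered (4 of 10): B3=T, B4=E, B5=S, B5=E

Answer: 4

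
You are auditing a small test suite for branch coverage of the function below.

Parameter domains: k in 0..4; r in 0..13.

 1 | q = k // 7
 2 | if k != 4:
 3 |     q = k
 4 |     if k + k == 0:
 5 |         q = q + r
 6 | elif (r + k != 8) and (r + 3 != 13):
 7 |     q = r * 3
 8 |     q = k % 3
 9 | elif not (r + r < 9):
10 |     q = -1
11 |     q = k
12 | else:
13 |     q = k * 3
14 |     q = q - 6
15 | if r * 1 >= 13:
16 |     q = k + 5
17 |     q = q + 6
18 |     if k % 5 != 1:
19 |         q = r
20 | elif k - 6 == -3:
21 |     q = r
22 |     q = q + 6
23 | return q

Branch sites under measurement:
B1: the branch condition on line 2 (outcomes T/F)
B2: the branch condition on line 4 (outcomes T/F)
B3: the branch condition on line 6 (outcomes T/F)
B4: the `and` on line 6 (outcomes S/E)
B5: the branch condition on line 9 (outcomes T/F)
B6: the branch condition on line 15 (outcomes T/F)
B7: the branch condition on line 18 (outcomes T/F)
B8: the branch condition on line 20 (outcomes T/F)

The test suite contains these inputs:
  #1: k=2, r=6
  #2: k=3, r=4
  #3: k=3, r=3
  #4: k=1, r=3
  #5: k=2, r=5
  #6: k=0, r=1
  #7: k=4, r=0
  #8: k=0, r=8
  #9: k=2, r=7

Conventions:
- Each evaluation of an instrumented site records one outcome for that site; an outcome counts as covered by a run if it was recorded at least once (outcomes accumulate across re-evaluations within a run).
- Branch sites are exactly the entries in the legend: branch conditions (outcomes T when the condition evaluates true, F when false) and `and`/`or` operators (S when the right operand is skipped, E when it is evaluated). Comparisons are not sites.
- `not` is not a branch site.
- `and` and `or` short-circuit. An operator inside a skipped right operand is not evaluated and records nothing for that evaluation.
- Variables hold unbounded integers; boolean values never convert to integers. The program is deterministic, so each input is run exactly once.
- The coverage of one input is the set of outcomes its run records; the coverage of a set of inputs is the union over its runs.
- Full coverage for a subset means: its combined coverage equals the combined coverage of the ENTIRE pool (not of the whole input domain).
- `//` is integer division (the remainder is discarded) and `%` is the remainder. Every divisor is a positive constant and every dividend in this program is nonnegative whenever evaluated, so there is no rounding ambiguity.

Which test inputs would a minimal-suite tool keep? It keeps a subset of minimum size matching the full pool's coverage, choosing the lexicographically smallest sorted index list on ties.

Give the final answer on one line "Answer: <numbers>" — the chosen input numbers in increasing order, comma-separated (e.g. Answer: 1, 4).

test 1 (k=2, r=6) fires B1->T, B2->F, B6->F, B8->F; hits B1=T, B2=F, B6=F, B8=F
test 2 (k=3, r=4) fires B1->T, B2->F, B6->F, B8->T; hits B1=T, B2=F, B6=F, B8=T
test 3 (k=3, r=3) fires B1->T, B2->F, B6->F, B8->T; hits B1=T, B2=F, B6=F, B8=T
test 4 (k=1, r=3) fires B1->T, B2->F, B6->F, B8->F; hits B1=T, B2=F, B6=F, B8=F
test 5 (k=2, r=5) fires B1->T, B2->F, B6->F, B8->F; hits B1=T, B2=F, B6=F, B8=F
test 6 (k=0, r=1) fires B1->T, B2->T, B6->F, B8->F; hits B1=T, B2=T, B6=F, B8=F
test 7 (k=4, r=0) fires B1->F, B4->E, B3->T, B6->F, B8->F; hits B1=F, B3=T, B4=E, B6=F, B8=F
test 8 (k=0, r=8) fires B1->T, B2->T, B6->F, B8->F; hits B1=T, B2=T, B6=F, B8=F
test 9 (k=2, r=7) fires B1->T, B2->F, B6->F, B8->F; hits B1=T, B2=F, B6=F, B8=F
the full pool covers 9 outcomes: B1=T, B1=F, B2=T, B2=F, B3=T, B4=E, B6=F, B8=T, B8=F
checked all size-1 subsets: none covers 9 outcomes (max 5/9)
checked all size-2 subsets: none covers 9 outcomes (max 8/9)
at size 3, {2, 6, 7} reaches all 9 outcomes; every lexicographically earlier size-3 subset fails

Answer: 2, 6, 7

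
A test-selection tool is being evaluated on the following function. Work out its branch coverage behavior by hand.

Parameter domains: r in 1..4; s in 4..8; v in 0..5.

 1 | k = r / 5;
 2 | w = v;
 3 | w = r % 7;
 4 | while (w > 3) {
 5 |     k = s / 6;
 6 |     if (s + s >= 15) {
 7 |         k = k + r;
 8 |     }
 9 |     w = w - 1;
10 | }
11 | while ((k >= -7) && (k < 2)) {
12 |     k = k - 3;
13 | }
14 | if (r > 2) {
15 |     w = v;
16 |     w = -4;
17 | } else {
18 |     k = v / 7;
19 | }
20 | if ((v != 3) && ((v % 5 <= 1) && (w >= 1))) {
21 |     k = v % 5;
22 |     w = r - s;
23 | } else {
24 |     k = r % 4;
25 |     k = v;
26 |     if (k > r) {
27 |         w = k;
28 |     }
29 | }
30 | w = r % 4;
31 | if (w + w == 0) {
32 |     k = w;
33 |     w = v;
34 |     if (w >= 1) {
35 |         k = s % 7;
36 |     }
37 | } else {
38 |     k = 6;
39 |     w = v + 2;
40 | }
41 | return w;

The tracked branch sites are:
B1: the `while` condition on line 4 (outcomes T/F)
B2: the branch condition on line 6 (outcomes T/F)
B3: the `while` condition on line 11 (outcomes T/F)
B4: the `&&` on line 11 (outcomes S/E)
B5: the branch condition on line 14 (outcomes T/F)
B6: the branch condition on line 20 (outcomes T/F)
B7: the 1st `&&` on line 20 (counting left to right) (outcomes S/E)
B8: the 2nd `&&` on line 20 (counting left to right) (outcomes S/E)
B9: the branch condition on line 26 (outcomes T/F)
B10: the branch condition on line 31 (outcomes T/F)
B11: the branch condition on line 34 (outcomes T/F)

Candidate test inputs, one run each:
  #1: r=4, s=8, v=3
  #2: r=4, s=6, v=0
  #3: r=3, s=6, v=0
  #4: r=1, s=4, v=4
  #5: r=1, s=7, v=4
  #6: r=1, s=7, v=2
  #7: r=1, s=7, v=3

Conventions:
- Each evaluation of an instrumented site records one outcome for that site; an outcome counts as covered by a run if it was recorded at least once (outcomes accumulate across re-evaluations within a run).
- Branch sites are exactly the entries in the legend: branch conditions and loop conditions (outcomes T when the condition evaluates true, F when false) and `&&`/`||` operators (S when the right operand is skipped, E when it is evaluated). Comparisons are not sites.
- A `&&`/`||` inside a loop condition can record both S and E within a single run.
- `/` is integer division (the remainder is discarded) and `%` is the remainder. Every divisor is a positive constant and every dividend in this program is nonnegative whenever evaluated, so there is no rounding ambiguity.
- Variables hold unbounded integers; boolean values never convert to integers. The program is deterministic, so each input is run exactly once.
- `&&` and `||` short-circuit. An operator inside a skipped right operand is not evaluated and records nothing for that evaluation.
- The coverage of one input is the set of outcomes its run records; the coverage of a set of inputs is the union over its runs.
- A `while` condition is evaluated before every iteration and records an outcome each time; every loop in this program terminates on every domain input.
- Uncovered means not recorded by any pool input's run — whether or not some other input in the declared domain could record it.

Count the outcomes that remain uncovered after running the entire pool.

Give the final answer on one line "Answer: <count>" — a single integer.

test 1 (r=4, s=8, v=3) fires B1->T, B2->T, B1->F, B4->E, B3->F, B5->T, B7->S, B6->F, B9->F, B10->T, B11->T; hits B1=T, B1=F, B2=T, B3=F, B4=E, B5=T, B6=F, B7=S, B9=F, B10=T, B11=T
test 2 (r=4, s=6, v=0) fires B1->T, B2->F, B1->F, B4->E, B3->T, B4->E, B3->T, B4->E, B3->T, B4->S, B3->F, B5->T, B7->E, B8->E, ...; hits B1=T, B1=F, B2=F, B3=T, B3=F, B4=S, B4=E, B5=T, B6=F, B7=E, B8=E, B9=F, B10=T, B11=F
test 3 (r=3, s=6, v=0) fires B1->F, B4->E, B3->T, B4->E, B3->T, B4->E, B3->T, B4->S, B3->F, B5->T, B7->E, B8->E, B6->F, B9->F, ...; hits B1=F, B3=T, B3=F, B4=S, B4=E, B5=T, B6=F, B7=E, B8=E, B9=F, B10=F
test 4 (r=1, s=4, v=4) fires B1->F, B4->E, B3->T, B4->E, B3->T, B4->E, B3->T, B4->S, B3->F, B5->F, B7->E, B8->S, B6->F, B9->T, ...; hits B1=F, B3=T, B3=F, B4=S, B4=E, B5=F, B6=F, B7=E, B8=S, B9=T, B10=F
test 5 (r=1, s=7, v=4) fires B1->F, B4->E, B3->T, B4->E, B3->T, B4->E, B3->T, B4->S, B3->F, B5->F, B7->E, B8->S, B6->F, B9->T, ...; hits B1=F, B3=T, B3=F, B4=S, B4=E, B5=F, B6=F, B7=E, B8=S, B9=T, B10=F
test 6 (r=1, s=7, v=2) fires B1->F, B4->E, B3->T, B4->E, B3->T, B4->E, B3->T, B4->S, B3->F, B5->F, B7->E, B8->S, B6->F, B9->T, ...; hits B1=F, B3=T, B3=F, B4=S, B4=E, B5=F, B6=F, B7=E, B8=S, B9=T, B10=F
test 7 (r=1, s=7, v=3) fires B1->F, B4->E, B3->T, B4->E, B3->T, B4->E, B3->T, B4->S, B3->F, B5->F, B7->S, B6->F, B9->T, B10->F; hits B1=F, B3=T, B3=F, B4=S, B4=E, B5=F, B6=F, B7=S, B9=T, B10=F
union over the pool: B1=T, B1=F, B2=T, B2=F, B3=T, B3=F, B4=S, B4=E, B5=T, B5=F, B6=F, B7=S, B7=E, B8=S, B8=E, B9=T, B9=F, B10=T, B10=F, B11=T, B11=F
uncovered (1 of 22): B6=T

Answer: 1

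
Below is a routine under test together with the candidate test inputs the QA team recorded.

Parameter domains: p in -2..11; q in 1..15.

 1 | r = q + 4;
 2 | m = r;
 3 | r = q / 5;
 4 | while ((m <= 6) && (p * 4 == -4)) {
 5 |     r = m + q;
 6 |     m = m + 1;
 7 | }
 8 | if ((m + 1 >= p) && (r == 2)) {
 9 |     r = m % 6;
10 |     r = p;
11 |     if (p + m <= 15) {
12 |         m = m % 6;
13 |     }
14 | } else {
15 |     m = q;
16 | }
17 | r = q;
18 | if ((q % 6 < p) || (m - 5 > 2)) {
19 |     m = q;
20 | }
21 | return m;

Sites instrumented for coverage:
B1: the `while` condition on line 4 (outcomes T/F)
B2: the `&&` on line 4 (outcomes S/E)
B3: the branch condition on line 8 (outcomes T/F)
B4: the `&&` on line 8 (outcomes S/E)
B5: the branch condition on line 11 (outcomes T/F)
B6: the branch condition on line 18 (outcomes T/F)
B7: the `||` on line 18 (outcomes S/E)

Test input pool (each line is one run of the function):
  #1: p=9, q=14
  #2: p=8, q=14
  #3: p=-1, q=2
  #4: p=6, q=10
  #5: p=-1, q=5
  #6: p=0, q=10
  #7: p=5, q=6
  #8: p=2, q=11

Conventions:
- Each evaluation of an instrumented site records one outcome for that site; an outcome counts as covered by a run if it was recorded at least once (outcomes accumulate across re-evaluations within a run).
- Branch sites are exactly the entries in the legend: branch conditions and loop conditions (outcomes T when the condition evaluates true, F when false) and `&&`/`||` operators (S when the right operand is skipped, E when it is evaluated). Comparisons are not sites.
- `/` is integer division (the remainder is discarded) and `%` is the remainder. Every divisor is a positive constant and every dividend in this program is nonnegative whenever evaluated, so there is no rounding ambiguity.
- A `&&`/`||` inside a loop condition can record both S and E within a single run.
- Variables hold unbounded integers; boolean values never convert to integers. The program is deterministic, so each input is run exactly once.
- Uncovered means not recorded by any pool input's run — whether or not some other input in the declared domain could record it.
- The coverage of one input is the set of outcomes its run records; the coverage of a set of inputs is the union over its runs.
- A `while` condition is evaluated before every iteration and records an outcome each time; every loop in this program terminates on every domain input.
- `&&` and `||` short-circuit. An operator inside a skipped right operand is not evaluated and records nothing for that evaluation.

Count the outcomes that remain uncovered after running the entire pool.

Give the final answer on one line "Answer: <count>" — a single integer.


input #1 (p=9, q=14): events B2->S, B1->F, B4->E, B3->T, B5->F, B7->S, B6->T; covers B1=F, B2=S, B3=T, B4=E, B5=F, B6=T, B7=S
input #2 (p=8, q=14): events B2->S, B1->F, B4->E, B3->T, B5->F, B7->S, B6->T; covers B1=F, B2=S, B3=T, B4=E, B5=F, B6=T, B7=S
input #3 (p=-1, q=2): events B2->E, B1->T, B2->S, B1->F, B4->E, B3->F, B7->E, B6->F; covers B1=T, B1=F, B2=S, B2=E, B3=F, B4=E, B6=F, B7=E
input #4 (p=6, q=10): events B2->S, B1->F, B4->E, B3->T, B5->F, B7->S, B6->T; covers B1=F, B2=S, B3=T, B4=E, B5=F, B6=T, B7=S
input #5 (p=-1, q=5): events B2->S, B1->F, B4->E, B3->F, B7->E, B6->F; covers B1=F, B2=S, B3=F, B4=E, B6=F, B7=E
input #6 (p=0, q=10): events B2->S, B1->F, B4->E, B3->T, B5->T, B7->E, B6->F; covers B1=F, B2=S, B3=T, B4=E, B5=T, B6=F, B7=E
input #7 (p=5, q=6): events B2->S, B1->F, B4->E, B3->F, B7->S, B6->T; covers B1=F, B2=S, B3=F, B4=E, B6=T, B7=S
input #8 (p=2, q=11): events B2->S, B1->F, B4->E, B3->T, B5->F, B7->E, B6->T; covers B1=F, B2=S, B3=T, B4=E, B5=F, B6=T, B7=E
union over the pool: B1=T, B1=F, B2=S, B2=E, B3=T, B3=F, B4=E, B5=T, B5=F, B6=T, B6=F, B7=S, B7=E
uncovered (1 of 14): B4=S
Answer: 1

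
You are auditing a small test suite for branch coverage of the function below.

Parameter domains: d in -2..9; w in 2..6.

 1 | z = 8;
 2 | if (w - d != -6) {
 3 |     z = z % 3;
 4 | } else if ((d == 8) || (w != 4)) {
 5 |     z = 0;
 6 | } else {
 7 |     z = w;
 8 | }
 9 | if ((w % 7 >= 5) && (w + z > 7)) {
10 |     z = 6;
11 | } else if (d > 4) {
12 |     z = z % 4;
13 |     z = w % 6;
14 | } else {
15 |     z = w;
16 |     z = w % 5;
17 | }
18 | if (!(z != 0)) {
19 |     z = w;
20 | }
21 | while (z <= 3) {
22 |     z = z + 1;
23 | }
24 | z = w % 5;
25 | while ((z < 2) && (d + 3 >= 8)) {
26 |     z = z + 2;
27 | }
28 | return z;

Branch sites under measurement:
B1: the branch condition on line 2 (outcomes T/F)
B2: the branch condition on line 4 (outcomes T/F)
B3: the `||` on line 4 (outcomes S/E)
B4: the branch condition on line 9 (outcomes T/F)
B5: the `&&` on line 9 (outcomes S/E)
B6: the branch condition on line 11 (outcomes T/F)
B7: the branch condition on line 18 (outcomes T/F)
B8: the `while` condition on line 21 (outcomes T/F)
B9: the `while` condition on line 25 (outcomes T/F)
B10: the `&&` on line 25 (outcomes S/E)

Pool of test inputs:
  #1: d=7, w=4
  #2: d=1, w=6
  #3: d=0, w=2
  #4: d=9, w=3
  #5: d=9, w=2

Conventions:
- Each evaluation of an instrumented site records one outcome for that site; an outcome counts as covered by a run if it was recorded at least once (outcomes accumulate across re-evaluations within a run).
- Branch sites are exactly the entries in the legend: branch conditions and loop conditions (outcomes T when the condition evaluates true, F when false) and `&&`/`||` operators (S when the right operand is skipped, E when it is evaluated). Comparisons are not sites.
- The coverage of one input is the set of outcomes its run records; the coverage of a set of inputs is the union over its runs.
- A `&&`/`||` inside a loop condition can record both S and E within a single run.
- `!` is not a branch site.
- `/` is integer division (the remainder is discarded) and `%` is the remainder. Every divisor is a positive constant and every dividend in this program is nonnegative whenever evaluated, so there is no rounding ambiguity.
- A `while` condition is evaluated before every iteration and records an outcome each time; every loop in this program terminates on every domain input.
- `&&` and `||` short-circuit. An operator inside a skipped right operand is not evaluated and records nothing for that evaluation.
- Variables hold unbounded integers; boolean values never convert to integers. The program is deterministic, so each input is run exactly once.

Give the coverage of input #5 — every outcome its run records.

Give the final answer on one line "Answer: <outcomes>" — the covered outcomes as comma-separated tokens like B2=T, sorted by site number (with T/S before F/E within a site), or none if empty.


Event log for input #5 (d=9, w=2):
  B1->T, B5->S, B4->F, B6->T, B7->F, B8->T, B8->T, B8->F, B10->S, B9->F
distinct outcomes covered: B1=T, B4=F, B5=S, B6=T, B7=F, B8=T, B8=F, B9=F, B10=S
Answer: B1=T, B4=F, B5=S, B6=T, B7=F, B8=T, B8=F, B9=F, B10=S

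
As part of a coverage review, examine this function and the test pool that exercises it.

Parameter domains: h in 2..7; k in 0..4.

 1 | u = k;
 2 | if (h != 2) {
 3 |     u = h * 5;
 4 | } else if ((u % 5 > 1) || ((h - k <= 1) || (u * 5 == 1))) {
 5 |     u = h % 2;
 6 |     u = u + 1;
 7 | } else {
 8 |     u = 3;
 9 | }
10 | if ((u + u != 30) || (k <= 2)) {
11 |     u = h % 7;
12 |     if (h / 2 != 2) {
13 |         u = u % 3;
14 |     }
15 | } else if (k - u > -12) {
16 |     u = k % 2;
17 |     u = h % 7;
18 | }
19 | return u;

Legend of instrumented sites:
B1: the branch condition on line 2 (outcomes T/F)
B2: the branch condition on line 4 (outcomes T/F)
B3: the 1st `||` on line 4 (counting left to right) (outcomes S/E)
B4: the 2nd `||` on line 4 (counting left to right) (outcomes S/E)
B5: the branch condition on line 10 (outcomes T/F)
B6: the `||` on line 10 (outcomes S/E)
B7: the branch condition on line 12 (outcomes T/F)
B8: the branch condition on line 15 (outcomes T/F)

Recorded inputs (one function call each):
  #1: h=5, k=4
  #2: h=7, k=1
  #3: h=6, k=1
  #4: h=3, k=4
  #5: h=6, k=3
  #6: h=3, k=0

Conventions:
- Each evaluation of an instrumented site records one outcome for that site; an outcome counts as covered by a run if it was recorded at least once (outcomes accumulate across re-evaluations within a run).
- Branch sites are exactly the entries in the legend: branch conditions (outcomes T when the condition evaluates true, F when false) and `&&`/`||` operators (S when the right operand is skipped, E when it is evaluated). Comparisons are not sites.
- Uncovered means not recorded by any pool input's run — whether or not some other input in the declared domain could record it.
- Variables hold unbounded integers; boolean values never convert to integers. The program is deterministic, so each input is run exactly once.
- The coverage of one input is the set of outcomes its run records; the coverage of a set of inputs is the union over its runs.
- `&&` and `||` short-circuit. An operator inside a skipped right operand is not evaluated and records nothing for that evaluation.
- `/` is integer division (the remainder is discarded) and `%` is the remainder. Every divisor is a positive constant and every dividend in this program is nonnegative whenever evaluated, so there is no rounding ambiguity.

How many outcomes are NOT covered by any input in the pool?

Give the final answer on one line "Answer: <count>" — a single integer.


#1 (h=5, k=4) -> B1->T, B6->S, B5->T, B7->F; covered: B1=T, B5=T, B6=S, B7=F
#2 (h=7, k=1) -> B1->T, B6->S, B5->T, B7->T; covered: B1=T, B5=T, B6=S, B7=T
#3 (h=6, k=1) -> B1->T, B6->S, B5->T, B7->T; covered: B1=T, B5=T, B6=S, B7=T
#4 (h=3, k=4) -> B1->T, B6->E, B5->F, B8->T; covered: B1=T, B5=F, B6=E, B8=T
#5 (h=6, k=3) -> B1->T, B6->S, B5->T, B7->T; covered: B1=T, B5=T, B6=S, B7=T
#6 (h=3, k=0) -> B1->T, B6->E, B5->T, B7->T; covered: B1=T, B5=T, B6=E, B7=T
union over the pool: B1=T, B5=T, B5=F, B6=S, B6=E, B7=T, B7=F, B8=T
uncovered (8 of 16): B1=F, B2=T, B2=F, B3=S, B3=E, B4=S, B4=E, B8=F
Answer: 8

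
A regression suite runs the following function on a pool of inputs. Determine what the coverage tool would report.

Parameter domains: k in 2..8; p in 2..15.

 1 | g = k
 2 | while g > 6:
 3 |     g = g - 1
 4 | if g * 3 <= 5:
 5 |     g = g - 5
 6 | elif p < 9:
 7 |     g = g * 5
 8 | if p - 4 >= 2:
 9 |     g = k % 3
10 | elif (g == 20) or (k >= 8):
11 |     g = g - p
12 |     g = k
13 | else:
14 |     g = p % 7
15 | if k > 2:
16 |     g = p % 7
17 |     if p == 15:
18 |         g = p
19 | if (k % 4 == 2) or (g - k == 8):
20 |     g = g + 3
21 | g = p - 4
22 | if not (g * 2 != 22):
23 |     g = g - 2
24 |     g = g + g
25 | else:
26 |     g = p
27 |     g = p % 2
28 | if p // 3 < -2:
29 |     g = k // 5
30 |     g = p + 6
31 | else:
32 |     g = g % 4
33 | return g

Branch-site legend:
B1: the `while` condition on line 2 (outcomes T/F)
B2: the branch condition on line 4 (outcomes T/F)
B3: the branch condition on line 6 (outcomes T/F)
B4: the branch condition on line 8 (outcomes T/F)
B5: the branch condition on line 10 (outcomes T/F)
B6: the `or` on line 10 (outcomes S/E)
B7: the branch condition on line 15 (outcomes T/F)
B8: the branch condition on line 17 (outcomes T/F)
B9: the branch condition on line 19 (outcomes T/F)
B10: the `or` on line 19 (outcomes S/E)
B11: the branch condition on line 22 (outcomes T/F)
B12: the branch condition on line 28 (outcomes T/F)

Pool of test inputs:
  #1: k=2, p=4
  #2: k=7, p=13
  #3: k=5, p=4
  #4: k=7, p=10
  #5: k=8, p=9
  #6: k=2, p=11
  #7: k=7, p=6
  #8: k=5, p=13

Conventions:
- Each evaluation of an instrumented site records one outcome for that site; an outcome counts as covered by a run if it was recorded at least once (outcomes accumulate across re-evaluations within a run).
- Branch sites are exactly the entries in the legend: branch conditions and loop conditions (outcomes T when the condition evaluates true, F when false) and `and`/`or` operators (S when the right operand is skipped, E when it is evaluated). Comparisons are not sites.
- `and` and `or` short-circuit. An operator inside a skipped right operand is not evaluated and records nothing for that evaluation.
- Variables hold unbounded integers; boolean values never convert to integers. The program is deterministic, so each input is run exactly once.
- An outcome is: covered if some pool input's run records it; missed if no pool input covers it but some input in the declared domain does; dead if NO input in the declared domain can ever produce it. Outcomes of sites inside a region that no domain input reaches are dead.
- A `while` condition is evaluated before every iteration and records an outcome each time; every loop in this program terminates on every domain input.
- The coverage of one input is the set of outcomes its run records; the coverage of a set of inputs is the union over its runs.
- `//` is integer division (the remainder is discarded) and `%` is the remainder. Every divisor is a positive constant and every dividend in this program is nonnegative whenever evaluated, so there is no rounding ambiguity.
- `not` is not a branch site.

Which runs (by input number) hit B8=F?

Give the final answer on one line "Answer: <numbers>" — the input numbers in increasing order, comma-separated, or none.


input #1 (k=2, p=4): does not produce B8=F
input #2 (k=7, p=13): produces B8=F
input #3 (k=5, p=4): produces B8=F
input #4 (k=7, p=10): produces B8=F
input #5 (k=8, p=9): produces B8=F
input #6 (k=2, p=11): does not produce B8=F
input #7 (k=7, p=6): produces B8=F
input #8 (k=5, p=13): produces B8=F
Answer: 2, 3, 4, 5, 7, 8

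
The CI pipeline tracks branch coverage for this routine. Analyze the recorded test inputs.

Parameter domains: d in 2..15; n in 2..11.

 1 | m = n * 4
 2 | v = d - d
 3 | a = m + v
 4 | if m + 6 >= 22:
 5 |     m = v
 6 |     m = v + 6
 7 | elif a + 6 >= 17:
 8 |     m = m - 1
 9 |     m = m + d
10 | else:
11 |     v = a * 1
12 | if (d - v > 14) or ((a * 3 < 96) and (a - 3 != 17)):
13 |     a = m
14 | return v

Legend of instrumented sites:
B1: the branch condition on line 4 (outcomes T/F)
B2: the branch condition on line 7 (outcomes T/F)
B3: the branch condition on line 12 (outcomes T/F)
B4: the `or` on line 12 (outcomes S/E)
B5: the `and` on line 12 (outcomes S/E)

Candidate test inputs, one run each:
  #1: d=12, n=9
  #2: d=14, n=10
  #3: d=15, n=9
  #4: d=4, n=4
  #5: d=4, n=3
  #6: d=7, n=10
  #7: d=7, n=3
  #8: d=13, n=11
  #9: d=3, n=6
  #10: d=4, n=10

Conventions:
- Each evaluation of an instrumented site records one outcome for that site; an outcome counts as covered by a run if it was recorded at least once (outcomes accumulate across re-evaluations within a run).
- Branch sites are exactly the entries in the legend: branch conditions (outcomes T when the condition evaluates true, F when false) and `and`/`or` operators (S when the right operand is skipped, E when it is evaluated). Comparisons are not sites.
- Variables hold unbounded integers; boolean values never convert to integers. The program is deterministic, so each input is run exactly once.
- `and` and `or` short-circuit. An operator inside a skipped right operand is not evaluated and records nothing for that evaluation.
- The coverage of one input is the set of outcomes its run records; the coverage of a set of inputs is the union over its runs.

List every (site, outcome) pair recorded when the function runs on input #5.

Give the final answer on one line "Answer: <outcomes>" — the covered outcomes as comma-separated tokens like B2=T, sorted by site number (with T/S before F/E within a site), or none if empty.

Tracing the run of input #5 (d=4, n=3):
  B1->F, B2->T, B4->E, B5->E, B3->T
collecting distinct outcomes: B1=F, B2=T, B3=T, B4=E, B5=E

Answer: B1=F, B2=T, B3=T, B4=E, B5=E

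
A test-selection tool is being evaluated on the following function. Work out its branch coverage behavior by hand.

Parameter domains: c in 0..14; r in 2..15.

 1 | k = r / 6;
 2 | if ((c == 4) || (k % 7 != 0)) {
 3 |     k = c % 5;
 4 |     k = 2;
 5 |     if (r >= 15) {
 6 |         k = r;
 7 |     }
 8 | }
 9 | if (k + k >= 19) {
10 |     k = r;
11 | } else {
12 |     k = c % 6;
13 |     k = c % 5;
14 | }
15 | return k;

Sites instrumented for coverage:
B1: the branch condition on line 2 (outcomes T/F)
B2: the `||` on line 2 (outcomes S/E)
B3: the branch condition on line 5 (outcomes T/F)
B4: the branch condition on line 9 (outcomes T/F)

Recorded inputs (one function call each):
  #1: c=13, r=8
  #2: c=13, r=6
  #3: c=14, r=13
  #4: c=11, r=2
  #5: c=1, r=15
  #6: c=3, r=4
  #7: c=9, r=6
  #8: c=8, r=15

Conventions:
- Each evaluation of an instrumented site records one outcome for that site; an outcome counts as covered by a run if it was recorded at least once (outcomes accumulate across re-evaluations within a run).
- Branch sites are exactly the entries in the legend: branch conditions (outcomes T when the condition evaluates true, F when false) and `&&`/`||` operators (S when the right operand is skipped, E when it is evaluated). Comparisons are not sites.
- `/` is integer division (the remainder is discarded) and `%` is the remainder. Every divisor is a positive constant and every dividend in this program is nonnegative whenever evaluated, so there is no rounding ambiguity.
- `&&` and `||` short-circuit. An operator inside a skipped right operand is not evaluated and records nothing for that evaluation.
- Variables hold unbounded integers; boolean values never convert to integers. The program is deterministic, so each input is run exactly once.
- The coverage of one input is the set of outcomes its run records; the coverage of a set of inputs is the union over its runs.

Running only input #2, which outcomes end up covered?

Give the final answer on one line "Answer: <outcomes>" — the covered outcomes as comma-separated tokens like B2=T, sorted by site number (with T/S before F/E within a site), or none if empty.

Simulating input #2 (c=13, r=6) step by step:
  B2->E, B1->T, B3->F, B4->F
deduplicating events, the covered set is: B1=T, B2=E, B3=F, B4=F

Answer: B1=T, B2=E, B3=F, B4=F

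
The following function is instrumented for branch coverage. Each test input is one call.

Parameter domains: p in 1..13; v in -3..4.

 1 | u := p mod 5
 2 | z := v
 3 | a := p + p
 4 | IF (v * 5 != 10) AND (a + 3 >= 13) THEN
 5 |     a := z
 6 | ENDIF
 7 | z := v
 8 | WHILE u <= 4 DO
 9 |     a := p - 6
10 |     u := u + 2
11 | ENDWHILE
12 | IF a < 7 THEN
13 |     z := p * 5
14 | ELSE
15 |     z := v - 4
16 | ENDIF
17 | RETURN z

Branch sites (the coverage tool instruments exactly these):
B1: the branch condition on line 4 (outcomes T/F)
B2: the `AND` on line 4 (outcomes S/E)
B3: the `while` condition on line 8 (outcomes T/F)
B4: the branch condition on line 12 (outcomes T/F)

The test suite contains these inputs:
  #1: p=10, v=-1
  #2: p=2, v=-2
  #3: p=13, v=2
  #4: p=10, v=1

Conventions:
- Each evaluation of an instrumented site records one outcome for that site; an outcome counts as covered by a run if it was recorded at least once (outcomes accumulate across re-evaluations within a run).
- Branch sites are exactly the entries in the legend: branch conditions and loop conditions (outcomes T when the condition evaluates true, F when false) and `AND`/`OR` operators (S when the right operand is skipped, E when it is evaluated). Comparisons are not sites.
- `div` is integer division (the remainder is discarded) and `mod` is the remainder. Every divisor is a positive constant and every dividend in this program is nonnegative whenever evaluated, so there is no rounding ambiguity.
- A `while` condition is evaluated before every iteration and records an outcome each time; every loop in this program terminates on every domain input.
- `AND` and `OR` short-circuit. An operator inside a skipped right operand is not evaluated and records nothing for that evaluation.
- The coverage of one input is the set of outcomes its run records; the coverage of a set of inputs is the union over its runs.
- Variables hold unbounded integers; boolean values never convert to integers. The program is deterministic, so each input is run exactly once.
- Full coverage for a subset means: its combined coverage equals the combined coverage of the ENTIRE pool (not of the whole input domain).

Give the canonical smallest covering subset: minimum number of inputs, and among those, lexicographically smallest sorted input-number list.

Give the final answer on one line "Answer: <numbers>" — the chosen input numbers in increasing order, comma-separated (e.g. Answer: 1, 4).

#1 (p=10, v=-1) -> B2->E, B1->T, B3->T, B3->T, B3->T, B3->F, B4->T; covered: B1=T, B2=E, B3=T, B3=F, B4=T
#2 (p=2, v=-2) -> B2->E, B1->F, B3->T, B3->T, B3->F, B4->T; covered: B1=F, B2=E, B3=T, B3=F, B4=T
#3 (p=13, v=2) -> B2->S, B1->F, B3->T, B3->F, B4->F; covered: B1=F, B2=S, B3=T, B3=F, B4=F
#4 (p=10, v=1) -> B2->E, B1->T, B3->T, B3->T, B3->T, B3->F, B4->T; covered: B1=T, B2=E, B3=T, B3=F, B4=T
union over all inputs: B1=T, B1=F, B2=S, B2=E, B3=T, B3=F, B4=T, B4=F (8 outcomes)
size 1 is not enough: best union over all size-1 subsets is 5/8
size 2: inputs {1, 3} cover all 8 outcomes, and no lexicographically smaller subset of this size does

Answer: 1, 3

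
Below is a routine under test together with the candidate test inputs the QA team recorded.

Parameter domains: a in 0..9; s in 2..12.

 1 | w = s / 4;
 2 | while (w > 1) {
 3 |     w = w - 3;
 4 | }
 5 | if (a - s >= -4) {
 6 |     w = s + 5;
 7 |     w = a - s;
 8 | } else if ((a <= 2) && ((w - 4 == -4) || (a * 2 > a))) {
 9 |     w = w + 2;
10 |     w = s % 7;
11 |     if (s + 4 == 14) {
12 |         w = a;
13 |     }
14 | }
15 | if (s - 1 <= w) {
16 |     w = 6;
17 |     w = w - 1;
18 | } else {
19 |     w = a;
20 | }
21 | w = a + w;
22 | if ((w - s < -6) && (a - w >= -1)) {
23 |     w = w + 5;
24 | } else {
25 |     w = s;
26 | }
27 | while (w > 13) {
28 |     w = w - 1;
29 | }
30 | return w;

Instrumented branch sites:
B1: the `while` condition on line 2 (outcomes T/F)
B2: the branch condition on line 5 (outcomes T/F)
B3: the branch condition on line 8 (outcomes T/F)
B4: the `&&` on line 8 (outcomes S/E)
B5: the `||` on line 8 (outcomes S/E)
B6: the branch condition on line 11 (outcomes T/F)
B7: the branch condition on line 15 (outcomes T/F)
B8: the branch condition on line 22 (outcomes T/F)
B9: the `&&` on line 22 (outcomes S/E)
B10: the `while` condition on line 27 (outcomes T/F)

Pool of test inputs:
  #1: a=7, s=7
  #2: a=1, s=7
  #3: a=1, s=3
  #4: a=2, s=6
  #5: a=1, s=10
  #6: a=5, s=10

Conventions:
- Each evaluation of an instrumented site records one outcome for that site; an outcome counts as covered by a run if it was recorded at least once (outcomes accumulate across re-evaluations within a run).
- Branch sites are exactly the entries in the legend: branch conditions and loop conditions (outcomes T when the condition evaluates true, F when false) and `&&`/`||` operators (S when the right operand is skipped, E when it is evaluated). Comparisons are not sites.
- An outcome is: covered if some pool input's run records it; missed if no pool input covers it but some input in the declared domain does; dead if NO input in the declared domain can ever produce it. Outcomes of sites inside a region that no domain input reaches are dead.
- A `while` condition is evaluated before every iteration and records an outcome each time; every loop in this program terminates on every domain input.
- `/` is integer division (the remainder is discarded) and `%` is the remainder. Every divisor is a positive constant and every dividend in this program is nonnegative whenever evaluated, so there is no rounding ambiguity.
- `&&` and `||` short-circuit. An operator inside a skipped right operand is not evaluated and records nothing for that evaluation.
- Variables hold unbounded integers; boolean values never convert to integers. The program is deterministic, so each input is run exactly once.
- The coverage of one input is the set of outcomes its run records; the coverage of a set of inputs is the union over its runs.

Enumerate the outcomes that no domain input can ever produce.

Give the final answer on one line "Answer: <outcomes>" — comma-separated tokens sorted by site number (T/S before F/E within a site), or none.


sweeping the full domain (110 inputs) for each outcome:
  B10=T: no domain input ever produces it -> dead
  reachable outcomes have witnesses, e.g. B1=T (e.g. a=0, s=8), B1=F (e.g. a=0, s=2), B2=T (e.g. a=0, s=2), B2=F (e.g. a=0, s=5)
Answer: B10=T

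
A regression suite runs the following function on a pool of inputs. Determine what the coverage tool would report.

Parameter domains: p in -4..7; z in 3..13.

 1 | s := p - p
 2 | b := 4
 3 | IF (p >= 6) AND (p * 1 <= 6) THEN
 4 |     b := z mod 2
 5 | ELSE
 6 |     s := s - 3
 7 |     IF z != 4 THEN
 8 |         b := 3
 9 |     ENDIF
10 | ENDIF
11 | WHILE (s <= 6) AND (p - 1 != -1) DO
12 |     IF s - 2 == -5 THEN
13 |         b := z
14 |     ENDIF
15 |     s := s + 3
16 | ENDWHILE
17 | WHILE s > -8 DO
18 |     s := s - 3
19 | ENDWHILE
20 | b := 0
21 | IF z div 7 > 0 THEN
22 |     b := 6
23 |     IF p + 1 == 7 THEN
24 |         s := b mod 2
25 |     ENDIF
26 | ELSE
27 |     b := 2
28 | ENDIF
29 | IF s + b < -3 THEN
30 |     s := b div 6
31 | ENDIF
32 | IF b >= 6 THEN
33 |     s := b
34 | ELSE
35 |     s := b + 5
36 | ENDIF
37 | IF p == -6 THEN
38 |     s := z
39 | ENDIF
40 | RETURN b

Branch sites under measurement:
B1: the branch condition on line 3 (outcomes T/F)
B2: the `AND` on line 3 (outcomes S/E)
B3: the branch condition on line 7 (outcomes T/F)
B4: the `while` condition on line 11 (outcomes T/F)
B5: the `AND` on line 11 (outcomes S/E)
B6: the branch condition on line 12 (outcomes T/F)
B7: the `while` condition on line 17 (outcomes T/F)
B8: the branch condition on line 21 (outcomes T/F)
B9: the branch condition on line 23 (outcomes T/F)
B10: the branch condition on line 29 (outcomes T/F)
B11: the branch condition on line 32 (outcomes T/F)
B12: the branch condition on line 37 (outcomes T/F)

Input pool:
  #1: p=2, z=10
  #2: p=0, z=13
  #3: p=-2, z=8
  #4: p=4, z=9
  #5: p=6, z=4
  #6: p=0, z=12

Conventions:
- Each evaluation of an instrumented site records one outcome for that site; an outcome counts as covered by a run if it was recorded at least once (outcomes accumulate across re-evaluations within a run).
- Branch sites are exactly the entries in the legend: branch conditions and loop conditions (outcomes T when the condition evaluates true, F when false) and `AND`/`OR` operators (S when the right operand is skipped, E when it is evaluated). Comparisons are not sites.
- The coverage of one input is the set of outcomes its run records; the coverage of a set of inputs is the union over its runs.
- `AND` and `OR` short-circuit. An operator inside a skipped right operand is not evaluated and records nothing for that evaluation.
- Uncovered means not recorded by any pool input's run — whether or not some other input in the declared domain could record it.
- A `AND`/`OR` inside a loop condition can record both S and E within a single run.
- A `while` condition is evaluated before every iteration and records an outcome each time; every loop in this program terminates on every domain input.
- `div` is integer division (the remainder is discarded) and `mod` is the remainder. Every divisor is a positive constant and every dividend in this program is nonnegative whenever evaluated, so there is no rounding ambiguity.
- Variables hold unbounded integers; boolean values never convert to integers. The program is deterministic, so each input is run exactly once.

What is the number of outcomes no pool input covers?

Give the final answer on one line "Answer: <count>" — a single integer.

#1 (p=2, z=10) -> covered: B1=F, B2=S, B3=T, B4=T, B4=F, B5=S, B5=E, B6=T, B6=F, B7=T, B7=F, B8=T, B9=F, B10=F, B11=T, B12=F
#2 (p=0, z=13) -> covered: B1=F, B2=S, B3=T, B4=F, B5=E, B7=T, B7=F, B8=T, B9=F, B10=F, B11=T, B12=F
#3 (p=-2, z=8) -> covered: B1=F, B2=S, B3=T, B4=T, B4=F, B5=S, B5=E, B6=T, B6=F, B7=T, B7=F, B8=T, B9=F, B10=F, B11=T, B12=F
#4 (p=4, z=9) -> covered: B1=F, B2=S, B3=T, B4=T, B4=F, B5=S, B5=E, B6=T, B6=F, B7=T, B7=F, B8=T, B9=F, B10=F, B11=T, B12=F
#5 (p=6, z=4) -> covered: B1=T, B2=E, B4=T, B4=F, B5=S, B5=E, B6=F, B7=T, B7=F, B8=F, B10=T, B11=F, B12=F
#6 (p=0, z=12) -> covered: B1=F, B2=S, B3=T, B4=F, B5=E, B7=T, B7=F, B8=T, B9=F, B10=F, B11=T, B12=F
union over the pool: B1=T, B1=F, B2=S, B2=E, B3=T, B4=T, B4=F, B5=S, B5=E, B6=T, B6=F, B7=T, B7=F, B8=T, B8=F, B9=F, B10=T, B10=F, B11=T, B11=F, B12=F
uncovered (3 of 24): B3=F, B9=T, B12=T

Answer: 3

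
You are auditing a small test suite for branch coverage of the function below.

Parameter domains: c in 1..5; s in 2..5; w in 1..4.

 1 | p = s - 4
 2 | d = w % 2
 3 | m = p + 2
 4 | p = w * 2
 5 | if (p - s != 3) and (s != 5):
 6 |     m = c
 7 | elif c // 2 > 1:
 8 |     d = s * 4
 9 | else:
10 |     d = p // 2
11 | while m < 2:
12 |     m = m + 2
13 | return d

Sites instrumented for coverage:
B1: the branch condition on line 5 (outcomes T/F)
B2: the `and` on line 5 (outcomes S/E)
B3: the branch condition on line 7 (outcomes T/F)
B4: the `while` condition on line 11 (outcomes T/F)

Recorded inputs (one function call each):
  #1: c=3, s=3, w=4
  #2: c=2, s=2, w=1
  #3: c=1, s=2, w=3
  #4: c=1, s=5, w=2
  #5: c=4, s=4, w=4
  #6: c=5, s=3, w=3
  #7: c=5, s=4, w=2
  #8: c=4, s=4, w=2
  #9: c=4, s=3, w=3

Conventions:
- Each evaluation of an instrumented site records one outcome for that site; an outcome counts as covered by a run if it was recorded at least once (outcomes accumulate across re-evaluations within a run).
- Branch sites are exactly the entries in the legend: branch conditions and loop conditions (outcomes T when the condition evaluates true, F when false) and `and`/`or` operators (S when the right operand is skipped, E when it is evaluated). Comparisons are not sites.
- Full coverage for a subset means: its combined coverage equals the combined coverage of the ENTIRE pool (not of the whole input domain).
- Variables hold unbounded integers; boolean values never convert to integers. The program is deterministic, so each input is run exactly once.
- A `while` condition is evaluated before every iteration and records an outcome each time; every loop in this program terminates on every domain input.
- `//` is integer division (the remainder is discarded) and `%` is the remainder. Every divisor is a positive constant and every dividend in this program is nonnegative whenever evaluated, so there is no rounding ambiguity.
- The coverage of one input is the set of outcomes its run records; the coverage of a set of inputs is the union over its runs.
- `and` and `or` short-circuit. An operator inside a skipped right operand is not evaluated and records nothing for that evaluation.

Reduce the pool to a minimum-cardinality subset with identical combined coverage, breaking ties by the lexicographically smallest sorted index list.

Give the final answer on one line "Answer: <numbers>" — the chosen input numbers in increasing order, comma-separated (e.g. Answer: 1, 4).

input #1 (c=3, s=3, w=4): events B2->E, B1->T, B4->F; covers B1=T, B2=E, B4=F
input #2 (c=2, s=2, w=1): events B2->E, B1->T, B4->F; covers B1=T, B2=E, B4=F
input #3 (c=1, s=2, w=3): events B2->E, B1->T, B4->T, B4->F; covers B1=T, B2=E, B4=T, B4=F
input #4 (c=1, s=5, w=2): events B2->E, B1->F, B3->F, B4->F; covers B1=F, B2=E, B3=F, B4=F
input #5 (c=4, s=4, w=4): events B2->E, B1->T, B4->F; covers B1=T, B2=E, B4=F
input #6 (c=5, s=3, w=3): events B2->S, B1->F, B3->T, B4->T, B4->F; covers B1=F, B2=S, B3=T, B4=T, B4=F
input #7 (c=5, s=4, w=2): events B2->E, B1->T, B4->F; covers B1=T, B2=E, B4=F
input #8 (c=4, s=4, w=2): events B2->E, B1->T, B4->F; covers B1=T, B2=E, B4=F
input #9 (c=4, s=3, w=3): events B2->S, B1->F, B3->T, B4->T, B4->F; covers B1=F, B2=S, B3=T, B4=T, B4=F
pool-wide coverage (8 outcomes): B1=T, B1=F, B2=S, B2=E, B3=T, B3=F, B4=T, B4=F
every size-1 subset falls short of the 8 outcomes (best: 5/8)
every size-2 subset falls short of the 8 outcomes (best: 7/8)
at size 3, {1, 4, 6} reaches all 8 outcomes; every lexicographically earlier size-3 subset fails

Answer: 1, 4, 6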